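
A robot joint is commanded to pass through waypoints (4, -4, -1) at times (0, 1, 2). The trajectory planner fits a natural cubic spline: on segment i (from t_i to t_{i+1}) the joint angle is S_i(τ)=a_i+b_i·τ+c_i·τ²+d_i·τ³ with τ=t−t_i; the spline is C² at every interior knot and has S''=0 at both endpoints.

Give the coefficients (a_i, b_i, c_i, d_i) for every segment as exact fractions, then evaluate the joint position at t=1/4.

  seg 0: a=4 b=-43/4 c=0 d=11/4
  seg 1: a=-4 b=-5/2 c=33/4 d=-11/4
S(1/4) = 347/256

Δ: Δ0=-8, Δ1=3
row 1: diag=4, rhs=66; c'=1/4, d'=33/2
back: M1=33/2
M: M0=0, M1=33/2, M2=0
seg 0: a=4, c=M0/2=0, d=(M1−M0)/(6·1)=11/4, b=Δ0−h0·(2M0+M1)/6=-43/4
seg 1: a=-4, c=M1/2=33/4, d=(M2−M1)/(6·1)=-11/4, b=Δ1−h1·(2M1+M2)/6=-5/2
t_q=1/4 → seg 0, τ=1/4; S=4+-43/4·τ+0·τ²+11/4·τ³=347/256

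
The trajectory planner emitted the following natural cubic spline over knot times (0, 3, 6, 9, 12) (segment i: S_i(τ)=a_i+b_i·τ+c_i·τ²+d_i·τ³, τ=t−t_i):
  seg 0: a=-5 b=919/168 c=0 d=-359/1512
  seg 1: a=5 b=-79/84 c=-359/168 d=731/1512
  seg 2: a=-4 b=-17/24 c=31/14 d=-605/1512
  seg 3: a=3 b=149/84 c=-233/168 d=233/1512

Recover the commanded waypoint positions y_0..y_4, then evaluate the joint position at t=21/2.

y_0 = S_0(0) = a_0 = -5
y_1 = S_1(0) = a_1 = 5
y_2 = S_2(0) = a_2 = -4
y_3 = S_3(0) = a_3 = 3
y_4 = S_3(3) = 0
t_q=21/2 is in segment 3 (τ=3/2); S_3(τ)=1371/448

y_0=-5 y_1=5 y_2=-4 y_3=3 y_4=0
S(21/2) = 1371/448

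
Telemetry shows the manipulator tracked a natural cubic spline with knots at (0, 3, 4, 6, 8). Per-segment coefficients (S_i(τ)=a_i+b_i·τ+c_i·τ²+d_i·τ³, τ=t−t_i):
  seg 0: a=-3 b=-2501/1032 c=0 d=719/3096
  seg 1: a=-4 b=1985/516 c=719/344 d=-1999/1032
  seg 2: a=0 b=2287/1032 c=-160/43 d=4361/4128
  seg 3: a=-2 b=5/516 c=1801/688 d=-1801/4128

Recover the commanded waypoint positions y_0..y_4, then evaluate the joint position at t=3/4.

y_0 = S_0(0) = a_0 = -3
y_1 = S_1(0) = a_1 = -4
y_2 = S_2(0) = a_2 = 0
y_3 = S_3(0) = a_3 = -2
y_4 = S_3(2) = 5
t_q=3/4 is in segment 0 (τ=3/4); S_0(τ)=-103907/22016

y_0=-3 y_1=-4 y_2=0 y_3=-2 y_4=5
S(3/4) = -103907/22016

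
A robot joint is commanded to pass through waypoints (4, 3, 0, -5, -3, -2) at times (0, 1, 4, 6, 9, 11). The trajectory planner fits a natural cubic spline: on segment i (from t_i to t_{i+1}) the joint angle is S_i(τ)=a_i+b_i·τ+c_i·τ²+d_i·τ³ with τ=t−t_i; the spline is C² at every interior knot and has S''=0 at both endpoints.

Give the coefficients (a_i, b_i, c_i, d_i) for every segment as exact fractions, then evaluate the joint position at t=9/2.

Δ: Δ0=-1, Δ1=-1, Δ2=-5/2, Δ3=2/3, Δ4=1/2
row 1: diag=8, rhs=0; c'=3/8, d'=0
row 2: denom=10−3·3/8=71/8; d'=(-9−3·0)/(71/8)=-72/71
row 3: denom=10−2·16/71=678/71; d'=(19−2·-72/71)/(678/71)=1493/678
row 4: denom=10−3·71/226=2047/226; d'=(-1−3·1493/678)/(2047/226)=-1719/2047
back: M4=-1719/2047
back: M3=1493/678−71/226·-1719/2047=15143/6141
back: M2=-72/71−16/71·15143/6141=-9640/6141
back: M1=0−3/8·-9640/6141=1205/2047
M: M0=0, M1=1205/2047, M2=-9640/6141, M3=15143/6141, M4=-1719/2047, M5=0
seg 0: a=4, c=M0/2=0, d=(M1−M0)/(6·1)=1205/12282, b=Δ0−h0·(2M0+M1)/6=-13487/12282
seg 1: a=3, c=M1/2=1205/4094, d=(M2−M1)/(6·3)=-13255/110538, b=Δ1−h1·(2M1+M2)/6=-4936/6141
seg 2: a=0, c=M2/2=-4820/6141, d=(M3−M2)/(6·2)=8261/24564, b=Δ2−h2·(2M2+M3)/6=-27947/12282
seg 3: a=-5, c=M3/2=15143/12282, d=(M4−M3)/(6·3)=-10150/55269, b=Δ3−h3·(2M3+M4)/6=-5647/4094
seg 4: a=-3, c=M4/2=-1719/4094, d=(M5−M4)/(6·2)=573/8188, b=Δ4−h4·(2M4+M5)/6=4339/4094
t_q=9/2 → seg 2, τ=1/2; S=0+-27947/12282·τ+-4820/6141·τ²+8261/24564·τ³=-84625/65504

  seg 0: a=4 b=-13487/12282 c=0 d=1205/12282
  seg 1: a=3 b=-4936/6141 c=1205/4094 d=-13255/110538
  seg 2: a=0 b=-27947/12282 c=-4820/6141 d=8261/24564
  seg 3: a=-5 b=-5647/4094 c=15143/12282 d=-10150/55269
  seg 4: a=-3 b=4339/4094 c=-1719/4094 d=573/8188
S(9/2) = -84625/65504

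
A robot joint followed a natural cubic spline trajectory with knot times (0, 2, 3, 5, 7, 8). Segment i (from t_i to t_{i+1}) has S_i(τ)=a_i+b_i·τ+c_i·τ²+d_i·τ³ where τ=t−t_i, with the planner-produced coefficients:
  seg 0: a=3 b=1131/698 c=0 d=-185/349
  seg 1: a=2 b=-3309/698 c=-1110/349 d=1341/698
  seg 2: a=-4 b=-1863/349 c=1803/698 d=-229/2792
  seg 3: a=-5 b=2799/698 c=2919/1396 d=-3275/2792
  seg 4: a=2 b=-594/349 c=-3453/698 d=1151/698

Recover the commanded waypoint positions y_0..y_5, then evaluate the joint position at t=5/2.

y_0=3 y_1=2 y_2=-4 y_3=-5 y_4=2 y_5=-3
S(5/2) = -5167/5584

y_0 = S_0(0) = a_0 = 3
y_1 = S_1(0) = a_1 = 2
y_2 = S_2(0) = a_2 = -4
y_3 = S_3(0) = a_3 = -5
y_4 = S_4(0) = a_4 = 2
y_5 = S_4(1) = -3
t_q=5/2 is in segment 1 (τ=1/2); S_1(τ)=-5167/5584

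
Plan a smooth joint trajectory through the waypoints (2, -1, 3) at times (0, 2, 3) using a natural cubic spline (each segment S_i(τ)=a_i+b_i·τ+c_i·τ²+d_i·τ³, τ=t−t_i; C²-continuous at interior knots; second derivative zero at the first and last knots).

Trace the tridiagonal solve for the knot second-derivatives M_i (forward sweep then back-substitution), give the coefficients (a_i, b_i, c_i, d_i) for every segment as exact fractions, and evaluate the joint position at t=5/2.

  seg 0: a=2 b=-10/3 c=0 d=11/24
  seg 1: a=-1 b=13/6 c=11/4 d=-11/12
S(5/2) = 21/32

Δ: Δ0=-3/2, Δ1=4
row 1: diag=6, rhs=33; c'=1/6, d'=11/2
back: M1=11/2
M: M0=0, M1=11/2, M2=0
seg 0: a=2, c=M0/2=0, d=(M1−M0)/(6·2)=11/24, b=Δ0−h0·(2M0+M1)/6=-10/3
seg 1: a=-1, c=M1/2=11/4, d=(M2−M1)/(6·1)=-11/12, b=Δ1−h1·(2M1+M2)/6=13/6
t_q=5/2 → seg 1, τ=1/2; S=-1+13/6·τ+11/4·τ²+-11/12·τ³=21/32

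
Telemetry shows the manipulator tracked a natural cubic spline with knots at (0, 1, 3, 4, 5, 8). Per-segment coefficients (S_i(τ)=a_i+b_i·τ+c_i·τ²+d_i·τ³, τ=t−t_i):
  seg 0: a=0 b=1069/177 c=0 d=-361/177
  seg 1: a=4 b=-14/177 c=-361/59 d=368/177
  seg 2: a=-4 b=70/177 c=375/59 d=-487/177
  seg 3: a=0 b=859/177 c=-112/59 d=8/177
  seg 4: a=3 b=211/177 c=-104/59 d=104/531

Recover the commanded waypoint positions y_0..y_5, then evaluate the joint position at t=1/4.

y_0 = S_0(0) = a_0 = 0
y_1 = S_1(0) = a_1 = 4
y_2 = S_2(0) = a_2 = -4
y_3 = S_3(0) = a_3 = 0
y_4 = S_4(0) = a_4 = 3
y_5 = S_4(3) = -4
t_q=1/4 is in segment 0 (τ=1/4); S_0(τ)=5581/3776

y_0=0 y_1=4 y_2=-4 y_3=0 y_4=3 y_5=-4
S(1/4) = 5581/3776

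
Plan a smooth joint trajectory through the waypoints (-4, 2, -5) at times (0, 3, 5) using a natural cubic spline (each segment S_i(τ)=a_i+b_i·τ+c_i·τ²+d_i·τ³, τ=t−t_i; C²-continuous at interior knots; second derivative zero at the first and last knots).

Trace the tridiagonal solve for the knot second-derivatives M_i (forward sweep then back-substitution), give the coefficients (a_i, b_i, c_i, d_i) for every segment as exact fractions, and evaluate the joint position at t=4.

Δ: Δ0=2, Δ1=-7/2
row 1: diag=10, rhs=-33; c'=1/5, d'=-33/10
back: M1=-33/10
M: M0=0, M1=-33/10, M2=0
seg 0: a=-4, c=M0/2=0, d=(M1−M0)/(6·3)=-11/60, b=Δ0−h0·(2M0+M1)/6=73/20
seg 1: a=2, c=M1/2=-33/20, d=(M2−M1)/(6·2)=11/40, b=Δ1−h1·(2M1+M2)/6=-13/10
t_q=4 → seg 1, τ=1; S=2+-13/10·τ+-33/20·τ²+11/40·τ³=-27/40

  seg 0: a=-4 b=73/20 c=0 d=-11/60
  seg 1: a=2 b=-13/10 c=-33/20 d=11/40
S(4) = -27/40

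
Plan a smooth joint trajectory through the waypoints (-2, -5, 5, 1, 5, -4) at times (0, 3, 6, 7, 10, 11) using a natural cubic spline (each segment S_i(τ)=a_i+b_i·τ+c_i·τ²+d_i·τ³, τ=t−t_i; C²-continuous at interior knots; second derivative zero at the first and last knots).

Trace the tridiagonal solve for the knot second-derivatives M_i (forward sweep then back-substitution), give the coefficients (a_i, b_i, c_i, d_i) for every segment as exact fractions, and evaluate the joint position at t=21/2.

  seg 0: a=-2 b=-1622/521 c=0 d=367/1563
  seg 1: a=-5 b=1681/521 c=1101/521 d=-9742/14067
  seg 2: a=5 b=-1455/521 c=-6439/1563 d=4552/1563
  seg 3: a=1 b=-3587/1563 c=7217/1563 d=-15980/14067
  seg 4: a=5 b=-8225/1563 c=-2921/521 d=2921/1563
S(21/2) = 5005/4168

Δ: Δ0=-1, Δ1=10/3, Δ2=-4, Δ3=4/3, Δ4=-9
row 1: diag=12, rhs=26; c'=1/4, d'=13/6
row 2: denom=8−3·1/4=29/4; d'=(-44−3·13/6)/(29/4)=-202/29
row 3: denom=8−1·4/29=228/29; d'=(32−1·-202/29)/(228/29)=565/114
row 4: denom=8−3·29/76=521/76; d'=(-62−3·565/114)/(521/76)=-5842/521
back: M4=-5842/521
back: M3=565/114−29/76·-5842/521=14434/1563
back: M2=-202/29−4/29·14434/1563=-12878/1563
back: M1=13/6−1/4·-12878/1563=2202/521
M: M0=0, M1=2202/521, M2=-12878/1563, M3=14434/1563, M4=-5842/521, M5=0
seg 0: a=-2, c=M0/2=0, d=(M1−M0)/(6·3)=367/1563, b=Δ0−h0·(2M0+M1)/6=-1622/521
seg 1: a=-5, c=M1/2=1101/521, d=(M2−M1)/(6·3)=-9742/14067, b=Δ1−h1·(2M1+M2)/6=1681/521
seg 2: a=5, c=M2/2=-6439/1563, d=(M3−M2)/(6·1)=4552/1563, b=Δ2−h2·(2M2+M3)/6=-1455/521
seg 3: a=1, c=M3/2=7217/1563, d=(M4−M3)/(6·3)=-15980/14067, b=Δ3−h3·(2M3+M4)/6=-3587/1563
seg 4: a=5, c=M4/2=-2921/521, d=(M5−M4)/(6·1)=2921/1563, b=Δ4−h4·(2M4+M5)/6=-8225/1563
t_q=21/2 → seg 4, τ=1/2; S=5+-8225/1563·τ+-2921/521·τ²+2921/1563·τ³=5005/4168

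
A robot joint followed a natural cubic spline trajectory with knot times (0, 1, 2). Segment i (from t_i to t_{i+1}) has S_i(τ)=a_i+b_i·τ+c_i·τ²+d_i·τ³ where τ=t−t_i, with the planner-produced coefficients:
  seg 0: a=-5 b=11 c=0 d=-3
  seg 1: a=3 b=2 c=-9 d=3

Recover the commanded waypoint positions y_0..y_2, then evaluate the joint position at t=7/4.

y_0=-5 y_1=3 y_2=-1
S(7/4) = 45/64

y_0 = S_0(0) = a_0 = -5
y_1 = S_1(0) = a_1 = 3
y_2 = S_1(1) = -1
t_q=7/4 is in segment 1 (τ=3/4); S_1(τ)=45/64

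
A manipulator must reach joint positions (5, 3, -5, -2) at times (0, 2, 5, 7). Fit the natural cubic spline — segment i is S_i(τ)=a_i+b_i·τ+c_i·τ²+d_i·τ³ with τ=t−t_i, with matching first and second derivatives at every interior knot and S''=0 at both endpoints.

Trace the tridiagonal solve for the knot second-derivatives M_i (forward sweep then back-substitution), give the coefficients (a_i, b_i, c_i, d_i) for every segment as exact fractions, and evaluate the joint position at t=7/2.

  seg 0: a=5 b=-14/39 c=0 d=-25/156
  seg 1: a=3 b=-89/39 c=-25/26 d=5/18
  seg 2: a=-5 b=-43/78 c=20/13 d=-10/39
S(7/2) = -343/208

Δ: Δ0=-1, Δ1=-8/3, Δ2=3/2
row 1: diag=10, rhs=-10; c'=3/10, d'=-1
row 2: denom=10−3·3/10=91/10; d'=(25−3·-1)/(91/10)=40/13
back: M2=40/13
back: M1=-1−3/10·40/13=-25/13
M: M0=0, M1=-25/13, M2=40/13, M3=0
seg 0: a=5, c=M0/2=0, d=(M1−M0)/(6·2)=-25/156, b=Δ0−h0·(2M0+M1)/6=-14/39
seg 1: a=3, c=M1/2=-25/26, d=(M2−M1)/(6·3)=5/18, b=Δ1−h1·(2M1+M2)/6=-89/39
seg 2: a=-5, c=M2/2=20/13, d=(M3−M2)/(6·2)=-10/39, b=Δ2−h2·(2M2+M3)/6=-43/78
t_q=7/2 → seg 1, τ=3/2; S=3+-89/39·τ+-25/26·τ²+5/18·τ³=-343/208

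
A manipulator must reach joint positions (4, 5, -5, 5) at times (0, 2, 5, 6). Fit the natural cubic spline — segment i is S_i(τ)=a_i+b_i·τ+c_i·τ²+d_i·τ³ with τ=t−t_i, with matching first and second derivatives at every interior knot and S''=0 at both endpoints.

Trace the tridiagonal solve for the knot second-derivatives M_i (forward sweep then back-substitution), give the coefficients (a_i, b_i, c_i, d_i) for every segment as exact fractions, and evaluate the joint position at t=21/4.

Δ: Δ0=1/2, Δ1=-10/3, Δ2=10
row 1: diag=10, rhs=-23; c'=3/10, d'=-23/10
row 2: denom=8−3·3/10=71/10; d'=(80−3·-23/10)/(71/10)=869/71
back: M2=869/71
back: M1=-23/10−3/10·869/71=-424/71
M: M0=0, M1=-424/71, M2=869/71, M3=0
seg 0: a=4, c=M0/2=0, d=(M1−M0)/(6·2)=-106/213, b=Δ0−h0·(2M0+M1)/6=1061/426
seg 1: a=5, c=M1/2=-212/71, d=(M2−M1)/(6·3)=431/426, b=Δ1−h1·(2M1+M2)/6=-1483/426
seg 2: a=-5, c=M2/2=869/142, d=(M3−M2)/(6·1)=-869/426, b=Δ2−h2·(2M2+M3)/6=1261/213
t_q=21/4 → seg 2, τ=1/4; S=-5+1261/213·τ+869/142·τ²+-869/426·τ³=-28803/9088

  seg 0: a=4 b=1061/426 c=0 d=-106/213
  seg 1: a=5 b=-1483/426 c=-212/71 d=431/426
  seg 2: a=-5 b=1261/213 c=869/142 d=-869/426
S(21/4) = -28803/9088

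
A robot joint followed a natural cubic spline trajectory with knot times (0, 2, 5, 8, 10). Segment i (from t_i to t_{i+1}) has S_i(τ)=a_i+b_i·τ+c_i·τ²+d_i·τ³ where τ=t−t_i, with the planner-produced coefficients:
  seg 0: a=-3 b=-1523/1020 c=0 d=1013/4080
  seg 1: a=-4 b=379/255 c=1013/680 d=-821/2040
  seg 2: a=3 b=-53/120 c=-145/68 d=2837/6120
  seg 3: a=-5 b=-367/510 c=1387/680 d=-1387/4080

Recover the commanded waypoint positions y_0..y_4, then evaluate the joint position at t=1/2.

y_0=-3 y_1=-4 y_2=3 y_3=-5 y_4=-1
S(1/2) = -8085/2176

y_0 = S_0(0) = a_0 = -3
y_1 = S_1(0) = a_1 = -4
y_2 = S_2(0) = a_2 = 3
y_3 = S_3(0) = a_3 = -5
y_4 = S_3(2) = -1
t_q=1/2 is in segment 0 (τ=1/2); S_0(τ)=-8085/2176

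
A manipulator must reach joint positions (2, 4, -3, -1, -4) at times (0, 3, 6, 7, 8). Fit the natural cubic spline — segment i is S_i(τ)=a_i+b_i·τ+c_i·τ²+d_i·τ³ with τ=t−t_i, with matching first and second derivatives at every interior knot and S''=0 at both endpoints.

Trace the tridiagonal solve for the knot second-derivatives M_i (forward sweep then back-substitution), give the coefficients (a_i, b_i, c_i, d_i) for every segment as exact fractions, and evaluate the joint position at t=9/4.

Δ: Δ0=2/3, Δ1=-7/3, Δ2=2, Δ3=-3
row 1: diag=12, rhs=-18; c'=1/4, d'=-3/2
row 2: denom=8−3·1/4=29/4; d'=(26−3·-3/2)/(29/4)=122/29
row 3: denom=4−1·4/29=112/29; d'=(-30−1·122/29)/(112/29)=-62/7
back: M3=-62/7
back: M2=122/29−4/29·-62/7=38/7
back: M1=-3/2−1/4·38/7=-20/7
M: M0=0, M1=-20/7, M2=38/7, M3=-62/7, M4=0
seg 0: a=2, c=M0/2=0, d=(M1−M0)/(6·3)=-10/63, b=Δ0−h0·(2M0+M1)/6=44/21
seg 1: a=4, c=M1/2=-10/7, d=(M2−M1)/(6·3)=29/63, b=Δ1−h1·(2M1+M2)/6=-46/21
seg 2: a=-3, c=M2/2=19/7, d=(M3−M2)/(6·1)=-50/21, b=Δ2−h2·(2M2+M3)/6=5/3
seg 3: a=-1, c=M3/2=-31/7, d=(M4−M3)/(6·1)=31/21, b=Δ3−h3·(2M3+M4)/6=-1/21
t_q=9/4 → seg 0, τ=9/4; S=2+44/21·τ+0·τ²+-10/63·τ³=157/32

  seg 0: a=2 b=44/21 c=0 d=-10/63
  seg 1: a=4 b=-46/21 c=-10/7 d=29/63
  seg 2: a=-3 b=5/3 c=19/7 d=-50/21
  seg 3: a=-1 b=-1/21 c=-31/7 d=31/21
S(9/4) = 157/32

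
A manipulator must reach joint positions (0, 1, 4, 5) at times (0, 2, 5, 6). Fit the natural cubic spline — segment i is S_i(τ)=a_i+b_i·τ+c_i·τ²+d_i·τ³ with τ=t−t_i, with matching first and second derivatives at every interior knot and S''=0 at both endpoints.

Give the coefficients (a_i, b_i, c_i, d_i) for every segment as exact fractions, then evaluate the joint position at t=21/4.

Δ: Δ0=1/2, Δ1=1, Δ2=1
row 1: diag=10, rhs=3; c'=3/10, d'=3/10
row 2: denom=8−3·3/10=71/10; d'=(0−3·3/10)/(71/10)=-9/71
back: M2=-9/71
back: M1=3/10−3/10·-9/71=24/71
M: M0=0, M1=24/71, M2=-9/71, M3=0
seg 0: a=0, c=M0/2=0, d=(M1−M0)/(6·2)=2/71, b=Δ0−h0·(2M0+M1)/6=55/142
seg 1: a=1, c=M1/2=12/71, d=(M2−M1)/(6·3)=-11/426, b=Δ1−h1·(2M1+M2)/6=103/142
seg 2: a=4, c=M2/2=-9/142, d=(M3−M2)/(6·1)=3/142, b=Δ2−h2·(2M2+M3)/6=74/71
t_q=21/4 → seg 2, τ=1/4; S=4+74/71·τ+-9/142·τ²+3/142·τ³=38687/9088

  seg 0: a=0 b=55/142 c=0 d=2/71
  seg 1: a=1 b=103/142 c=12/71 d=-11/426
  seg 2: a=4 b=74/71 c=-9/142 d=3/142
S(21/4) = 38687/9088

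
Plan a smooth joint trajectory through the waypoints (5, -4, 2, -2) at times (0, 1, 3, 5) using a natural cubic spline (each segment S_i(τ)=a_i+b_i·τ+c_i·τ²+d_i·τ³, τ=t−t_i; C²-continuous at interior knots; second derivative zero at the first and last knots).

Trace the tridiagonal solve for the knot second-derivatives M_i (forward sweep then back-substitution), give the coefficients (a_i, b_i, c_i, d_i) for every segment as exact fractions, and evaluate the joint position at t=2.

  seg 0: a=5 b=-251/22 c=0 d=53/22
  seg 1: a=-4 b=-46/11 c=159/22 d=-20/11
  seg 2: a=2 b=32/11 c=-81/22 d=27/44
S(2) = -61/22

Δ: Δ0=-9, Δ1=3, Δ2=-2
row 1: diag=6, rhs=72; c'=1/3, d'=12
row 2: denom=8−2·1/3=22/3; d'=(-30−2·12)/(22/3)=-81/11
back: M2=-81/11
back: M1=12−1/3·-81/11=159/11
M: M0=0, M1=159/11, M2=-81/11, M3=0
seg 0: a=5, c=M0/2=0, d=(M1−M0)/(6·1)=53/22, b=Δ0−h0·(2M0+M1)/6=-251/22
seg 1: a=-4, c=M1/2=159/22, d=(M2−M1)/(6·2)=-20/11, b=Δ1−h1·(2M1+M2)/6=-46/11
seg 2: a=2, c=M2/2=-81/22, d=(M3−M2)/(6·2)=27/44, b=Δ2−h2·(2M2+M3)/6=32/11
t_q=2 → seg 1, τ=1; S=-4+-46/11·τ+159/22·τ²+-20/11·τ³=-61/22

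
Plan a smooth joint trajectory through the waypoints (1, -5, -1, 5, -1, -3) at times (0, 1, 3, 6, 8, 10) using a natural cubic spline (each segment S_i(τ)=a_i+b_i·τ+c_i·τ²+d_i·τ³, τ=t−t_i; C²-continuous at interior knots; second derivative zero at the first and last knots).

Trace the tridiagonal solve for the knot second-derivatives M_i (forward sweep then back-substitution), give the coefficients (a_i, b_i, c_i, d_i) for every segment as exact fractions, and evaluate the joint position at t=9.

Δ: Δ0=-6, Δ1=2, Δ2=2, Δ3=-3, Δ4=-1
row 1: diag=6, rhs=48; c'=1/3, d'=8
row 2: denom=10−2·1/3=28/3; d'=(0−2·8)/(28/3)=-12/7
row 3: denom=10−3·9/28=253/28; d'=(-30−3·-12/7)/(253/28)=-696/253
row 4: denom=8−2·56/253=1912/253; d'=(12−2·-696/253)/(1912/253)=1107/478
back: M4=1107/478
back: M3=-696/253−56/253·1107/478=-780/239
back: M2=-12/7−9/28·-780/239=-159/239
back: M1=8−1/3·-159/239=1965/239
M: M0=0, M1=1965/239, M2=-159/239, M3=-780/239, M4=1107/478, M5=0
seg 0: a=1, c=M0/2=0, d=(M1−M0)/(6·1)=655/478, b=Δ0−h0·(2M0+M1)/6=-3523/478
seg 1: a=-5, c=M1/2=1965/478, d=(M2−M1)/(6·2)=-177/239, b=Δ1−h1·(2M1+M2)/6=-779/239
seg 2: a=-1, c=M2/2=-159/478, d=(M3−M2)/(6·3)=-69/478, b=Δ2−h2·(2M2+M3)/6=1027/239
seg 3: a=5, c=M3/2=-390/239, d=(M4−M3)/(6·2)=889/1912, b=Δ3−h3·(2M3+M4)/6=-763/478
seg 4: a=-1, c=M4/2=1107/956, d=(M5−M4)/(6·2)=-369/1912, b=Δ4−h4·(2M4+M5)/6=-608/239
t_q=9 → seg 4, τ=1; S=-1+-608/239·τ+1107/956·τ²+-369/1912·τ³=-4931/1912

  seg 0: a=1 b=-3523/478 c=0 d=655/478
  seg 1: a=-5 b=-779/239 c=1965/478 d=-177/239
  seg 2: a=-1 b=1027/239 c=-159/478 d=-69/478
  seg 3: a=5 b=-763/478 c=-390/239 d=889/1912
  seg 4: a=-1 b=-608/239 c=1107/956 d=-369/1912
S(9) = -4931/1912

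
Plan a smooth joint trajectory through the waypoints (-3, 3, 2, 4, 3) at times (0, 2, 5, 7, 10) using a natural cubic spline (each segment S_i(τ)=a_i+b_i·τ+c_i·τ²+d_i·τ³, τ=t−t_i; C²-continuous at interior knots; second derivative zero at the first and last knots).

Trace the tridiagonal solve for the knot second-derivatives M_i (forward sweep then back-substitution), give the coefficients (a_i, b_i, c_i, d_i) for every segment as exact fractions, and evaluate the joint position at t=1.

  seg 0: a=-3 b=1673/435 c=0 d=-92/435
  seg 1: a=3 b=569/435 c=-184/145 d=314/1305
  seg 2: a=2 b=83/435 c=26/29 d=-107/435
  seg 3: a=4 b=359/435 c=-84/145 d=28/435
S(1) = 92/145

Δ: Δ0=3, Δ1=-1/3, Δ2=1, Δ3=-1/3
row 1: diag=10, rhs=-20; c'=3/10, d'=-2
row 2: denom=10−3·3/10=91/10; d'=(8−3·-2)/(91/10)=20/13
row 3: denom=10−2·20/91=870/91; d'=(-8−2·20/13)/(870/91)=-168/145
back: M3=-168/145
back: M2=20/13−20/91·-168/145=52/29
back: M1=-2−3/10·52/29=-368/145
M: M0=0, M1=-368/145, M2=52/29, M3=-168/145, M4=0
seg 0: a=-3, c=M0/2=0, d=(M1−M0)/(6·2)=-92/435, b=Δ0−h0·(2M0+M1)/6=1673/435
seg 1: a=3, c=M1/2=-184/145, d=(M2−M1)/(6·3)=314/1305, b=Δ1−h1·(2M1+M2)/6=569/435
seg 2: a=2, c=M2/2=26/29, d=(M3−M2)/(6·2)=-107/435, b=Δ2−h2·(2M2+M3)/6=83/435
seg 3: a=4, c=M3/2=-84/145, d=(M4−M3)/(6·3)=28/435, b=Δ3−h3·(2M3+M4)/6=359/435
t_q=1 → seg 0, τ=1; S=-3+1673/435·τ+0·τ²+-92/435·τ³=92/145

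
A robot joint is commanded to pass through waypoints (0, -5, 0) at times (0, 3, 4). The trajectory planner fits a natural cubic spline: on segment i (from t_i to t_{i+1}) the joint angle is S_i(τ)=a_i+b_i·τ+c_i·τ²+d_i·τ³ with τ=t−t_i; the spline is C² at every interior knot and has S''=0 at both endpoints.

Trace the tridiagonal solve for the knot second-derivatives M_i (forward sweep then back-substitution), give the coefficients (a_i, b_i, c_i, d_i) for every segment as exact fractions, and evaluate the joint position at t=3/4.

  seg 0: a=0 b=-25/6 c=0 d=5/18
  seg 1: a=-5 b=10/3 c=5/2 d=-5/6
S(3/4) = -385/128

Δ: Δ0=-5/3, Δ1=5
row 1: diag=8, rhs=40; c'=1/8, d'=5
back: M1=5
M: M0=0, M1=5, M2=0
seg 0: a=0, c=M0/2=0, d=(M1−M0)/(6·3)=5/18, b=Δ0−h0·(2M0+M1)/6=-25/6
seg 1: a=-5, c=M1/2=5/2, d=(M2−M1)/(6·1)=-5/6, b=Δ1−h1·(2M1+M2)/6=10/3
t_q=3/4 → seg 0, τ=3/4; S=0+-25/6·τ+0·τ²+5/18·τ³=-385/128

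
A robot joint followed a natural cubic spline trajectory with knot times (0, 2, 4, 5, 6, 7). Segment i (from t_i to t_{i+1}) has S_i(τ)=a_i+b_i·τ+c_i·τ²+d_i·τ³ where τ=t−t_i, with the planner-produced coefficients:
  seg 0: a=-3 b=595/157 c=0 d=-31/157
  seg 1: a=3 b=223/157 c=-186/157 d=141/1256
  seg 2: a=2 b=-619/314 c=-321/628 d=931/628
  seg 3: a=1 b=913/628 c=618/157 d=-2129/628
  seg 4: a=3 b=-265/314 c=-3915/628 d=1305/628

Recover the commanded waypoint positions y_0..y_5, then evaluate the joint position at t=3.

y_0=-3 y_1=3 y_2=2 y_3=1 y_4=3 y_5=-2
S(3) = 4205/1256

y_0 = S_0(0) = a_0 = -3
y_1 = S_1(0) = a_1 = 3
y_2 = S_2(0) = a_2 = 2
y_3 = S_3(0) = a_3 = 1
y_4 = S_4(0) = a_4 = 3
y_5 = S_4(1) = -2
t_q=3 is in segment 1 (τ=1); S_1(τ)=4205/1256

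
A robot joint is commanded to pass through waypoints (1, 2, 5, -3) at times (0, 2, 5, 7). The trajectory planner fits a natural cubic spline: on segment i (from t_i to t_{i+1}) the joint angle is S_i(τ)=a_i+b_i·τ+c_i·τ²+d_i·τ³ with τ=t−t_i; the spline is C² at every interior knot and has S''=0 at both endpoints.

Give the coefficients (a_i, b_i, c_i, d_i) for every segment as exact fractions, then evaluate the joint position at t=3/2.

  seg 0: a=1 b=11/182 c=0 d=10/91
  seg 1: a=2 b=251/182 c=60/91 d=-11/42
  seg 2: a=5 b=-158/91 c=-309/182 d=103/364
S(3/2) = 19/13

Δ: Δ0=1/2, Δ1=1, Δ2=-4
row 1: diag=10, rhs=3; c'=3/10, d'=3/10
row 2: denom=10−3·3/10=91/10; d'=(-30−3·3/10)/(91/10)=-309/91
back: M2=-309/91
back: M1=3/10−3/10·-309/91=120/91
M: M0=0, M1=120/91, M2=-309/91, M3=0
seg 0: a=1, c=M0/2=0, d=(M1−M0)/(6·2)=10/91, b=Δ0−h0·(2M0+M1)/6=11/182
seg 1: a=2, c=M1/2=60/91, d=(M2−M1)/(6·3)=-11/42, b=Δ1−h1·(2M1+M2)/6=251/182
seg 2: a=5, c=M2/2=-309/182, d=(M3−M2)/(6·2)=103/364, b=Δ2−h2·(2M2+M3)/6=-158/91
t_q=3/2 → seg 0, τ=3/2; S=1+11/182·τ+0·τ²+10/91·τ³=19/13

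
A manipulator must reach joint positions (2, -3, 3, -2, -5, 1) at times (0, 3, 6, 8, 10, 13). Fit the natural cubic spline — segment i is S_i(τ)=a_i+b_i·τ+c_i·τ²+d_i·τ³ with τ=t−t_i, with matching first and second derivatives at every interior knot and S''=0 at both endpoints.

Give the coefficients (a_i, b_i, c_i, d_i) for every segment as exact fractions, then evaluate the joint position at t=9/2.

  seg 0: a=2 b=-2026/663 c=0 d=307/1989
  seg 1: a=-3 b=737/663 c=307/221 d=-2174/5967
  seg 2: a=3 b=-259/663 c=-1253/663 d=2215/5304
  seg 3: a=-2 b=-1299/442 c=1633/2652 d=275/5304
  seg 4: a=-5 b=97/663 c=1229/1326 d=-1229/11934
S(9/2) = 249/442

Δ: Δ0=-5/3, Δ1=2, Δ2=-5/2, Δ3=-3/2, Δ4=2
row 1: diag=12, rhs=22; c'=1/4, d'=11/6
row 2: denom=10−3·1/4=37/4; d'=(-27−3·11/6)/(37/4)=-130/37
row 3: denom=8−2·8/37=280/37; d'=(6−2·-130/37)/(280/37)=241/140
row 4: denom=10−2·37/140=663/70; d'=(21−2·241/140)/(663/70)=1229/663
back: M4=1229/663
back: M3=241/140−37/140·1229/663=1633/1326
back: M2=-130/37−8/37·1633/1326=-2506/663
back: M1=11/6−1/4·-2506/663=614/221
M: M0=0, M1=614/221, M2=-2506/663, M3=1633/1326, M4=1229/663, M5=0
seg 0: a=2, c=M0/2=0, d=(M1−M0)/(6·3)=307/1989, b=Δ0−h0·(2M0+M1)/6=-2026/663
seg 1: a=-3, c=M1/2=307/221, d=(M2−M1)/(6·3)=-2174/5967, b=Δ1−h1·(2M1+M2)/6=737/663
seg 2: a=3, c=M2/2=-1253/663, d=(M3−M2)/(6·2)=2215/5304, b=Δ2−h2·(2M2+M3)/6=-259/663
seg 3: a=-2, c=M3/2=1633/2652, d=(M4−M3)/(6·2)=275/5304, b=Δ3−h3·(2M3+M4)/6=-1299/442
seg 4: a=-5, c=M4/2=1229/1326, d=(M5−M4)/(6·3)=-1229/11934, b=Δ4−h4·(2M4+M5)/6=97/663
t_q=9/2 → seg 1, τ=3/2; S=-3+737/663·τ+307/221·τ²+-2174/5967·τ³=249/442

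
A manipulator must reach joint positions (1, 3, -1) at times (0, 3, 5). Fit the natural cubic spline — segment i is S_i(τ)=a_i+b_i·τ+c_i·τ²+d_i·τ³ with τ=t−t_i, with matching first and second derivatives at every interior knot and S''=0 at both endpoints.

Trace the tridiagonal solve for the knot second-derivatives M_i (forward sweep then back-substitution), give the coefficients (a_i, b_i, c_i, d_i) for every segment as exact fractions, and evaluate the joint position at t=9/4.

  seg 0: a=1 b=22/15 c=0 d=-4/45
  seg 1: a=3 b=-14/15 c=-4/5 d=2/15
S(9/4) = 263/80

Δ: Δ0=2/3, Δ1=-2
row 1: diag=10, rhs=-16; c'=1/5, d'=-8/5
back: M1=-8/5
M: M0=0, M1=-8/5, M2=0
seg 0: a=1, c=M0/2=0, d=(M1−M0)/(6·3)=-4/45, b=Δ0−h0·(2M0+M1)/6=22/15
seg 1: a=3, c=M1/2=-4/5, d=(M2−M1)/(6·2)=2/15, b=Δ1−h1·(2M1+M2)/6=-14/15
t_q=9/4 → seg 0, τ=9/4; S=1+22/15·τ+0·τ²+-4/45·τ³=263/80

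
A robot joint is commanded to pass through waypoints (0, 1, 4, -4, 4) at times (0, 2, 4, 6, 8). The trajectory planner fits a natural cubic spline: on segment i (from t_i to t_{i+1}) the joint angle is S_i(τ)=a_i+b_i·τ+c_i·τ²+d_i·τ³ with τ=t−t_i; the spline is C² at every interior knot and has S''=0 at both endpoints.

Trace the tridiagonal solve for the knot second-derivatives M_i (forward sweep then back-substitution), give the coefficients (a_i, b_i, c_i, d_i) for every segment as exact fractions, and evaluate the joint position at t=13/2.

  seg 0: a=0 b=-17/56 c=0 d=45/224
  seg 1: a=1 b=59/28 c=135/112 d=-169/224
  seg 2: a=4 b=-17/8 c=-93/28 d=267/224
  seg 3: a=-4 b=-31/28 c=429/112 d=-143/224
S(13/2) = -941/256

Δ: Δ0=1/2, Δ1=3/2, Δ2=-4, Δ3=4
row 1: diag=8, rhs=6; c'=1/4, d'=3/4
row 2: denom=8−2·1/4=15/2; d'=(-33−2·3/4)/(15/2)=-23/5
row 3: denom=8−2·4/15=112/15; d'=(48−2·-23/5)/(112/15)=429/56
back: M3=429/56
back: M2=-23/5−4/15·429/56=-93/14
back: M1=3/4−1/4·-93/14=135/56
M: M0=0, M1=135/56, M2=-93/14, M3=429/56, M4=0
seg 0: a=0, c=M0/2=0, d=(M1−M0)/(6·2)=45/224, b=Δ0−h0·(2M0+M1)/6=-17/56
seg 1: a=1, c=M1/2=135/112, d=(M2−M1)/(6·2)=-169/224, b=Δ1−h1·(2M1+M2)/6=59/28
seg 2: a=4, c=M2/2=-93/28, d=(M3−M2)/(6·2)=267/224, b=Δ2−h2·(2M2+M3)/6=-17/8
seg 3: a=-4, c=M3/2=429/112, d=(M4−M3)/(6·2)=-143/224, b=Δ3−h3·(2M3+M4)/6=-31/28
t_q=13/2 → seg 3, τ=1/2; S=-4+-31/28·τ+429/112·τ²+-143/224·τ³=-941/256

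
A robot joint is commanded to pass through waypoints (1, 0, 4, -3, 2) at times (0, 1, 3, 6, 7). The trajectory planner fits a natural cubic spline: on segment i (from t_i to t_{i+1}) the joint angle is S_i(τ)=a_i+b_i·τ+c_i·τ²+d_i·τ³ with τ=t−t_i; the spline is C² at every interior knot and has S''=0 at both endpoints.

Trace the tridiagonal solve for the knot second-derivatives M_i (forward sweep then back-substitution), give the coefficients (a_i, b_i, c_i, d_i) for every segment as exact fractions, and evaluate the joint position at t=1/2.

  seg 0: a=1 b=-2161/1182 c=0 d=979/1182
  seg 1: a=0 b=388/591 c=979/394 d=-2143/2364
  seg 2: a=4 b=-167/591 c=-582/197 d=1342/1773
  seg 3: a=-3 b=1435/591 c=760/197 d=-760/591
S(1/2) = 597/3152

Δ: Δ0=-1, Δ1=2, Δ2=-7/3, Δ3=5
row 1: diag=6, rhs=18; c'=1/3, d'=3
row 2: denom=10−2·1/3=28/3; d'=(-26−2·3)/(28/3)=-24/7
row 3: denom=8−3·9/28=197/28; d'=(44−3·-24/7)/(197/28)=1520/197
back: M3=1520/197
back: M2=-24/7−9/28·1520/197=-1164/197
back: M1=3−1/3·-1164/197=979/197
M: M0=0, M1=979/197, M2=-1164/197, M3=1520/197, M4=0
seg 0: a=1, c=M0/2=0, d=(M1−M0)/(6·1)=979/1182, b=Δ0−h0·(2M0+M1)/6=-2161/1182
seg 1: a=0, c=M1/2=979/394, d=(M2−M1)/(6·2)=-2143/2364, b=Δ1−h1·(2M1+M2)/6=388/591
seg 2: a=4, c=M2/2=-582/197, d=(M3−M2)/(6·3)=1342/1773, b=Δ2−h2·(2M2+M3)/6=-167/591
seg 3: a=-3, c=M3/2=760/197, d=(M4−M3)/(6·1)=-760/591, b=Δ3−h3·(2M3+M4)/6=1435/591
t_q=1/2 → seg 0, τ=1/2; S=1+-2161/1182·τ+0·τ²+979/1182·τ³=597/3152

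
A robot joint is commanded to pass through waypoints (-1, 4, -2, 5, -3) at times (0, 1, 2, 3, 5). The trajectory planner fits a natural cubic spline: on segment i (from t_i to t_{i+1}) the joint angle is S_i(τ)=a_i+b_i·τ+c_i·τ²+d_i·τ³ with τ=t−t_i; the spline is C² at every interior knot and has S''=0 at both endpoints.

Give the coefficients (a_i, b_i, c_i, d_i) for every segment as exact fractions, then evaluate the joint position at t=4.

Δ: Δ0=5, Δ1=-6, Δ2=7, Δ3=-4
row 1: diag=4, rhs=-66; c'=1/4, d'=-33/2
row 2: denom=4−1·1/4=15/4; d'=(78−1·-33/2)/(15/4)=126/5
row 3: denom=6−1·4/15=86/15; d'=(-66−1·126/5)/(86/15)=-684/43
back: M3=-684/43
back: M2=126/5−4/15·-684/43=1266/43
back: M1=-33/2−1/4·1266/43=-1026/43
M: M0=0, M1=-1026/43, M2=1266/43, M3=-684/43, M4=0
seg 0: a=-1, c=M0/2=0, d=(M1−M0)/(6·1)=-171/43, b=Δ0−h0·(2M0+M1)/6=386/43
seg 1: a=4, c=M1/2=-513/43, d=(M2−M1)/(6·1)=382/43, b=Δ1−h1·(2M1+M2)/6=-127/43
seg 2: a=-2, c=M2/2=633/43, d=(M3−M2)/(6·1)=-325/43, b=Δ2−h2·(2M2+M3)/6=-7/43
seg 3: a=5, c=M3/2=-342/43, d=(M4−M3)/(6·2)=57/43, b=Δ3−h3·(2M3+M4)/6=284/43
t_q=4 → seg 3, τ=1; S=5+284/43·τ+-342/43·τ²+57/43·τ³=214/43

  seg 0: a=-1 b=386/43 c=0 d=-171/43
  seg 1: a=4 b=-127/43 c=-513/43 d=382/43
  seg 2: a=-2 b=-7/43 c=633/43 d=-325/43
  seg 3: a=5 b=284/43 c=-342/43 d=57/43
S(4) = 214/43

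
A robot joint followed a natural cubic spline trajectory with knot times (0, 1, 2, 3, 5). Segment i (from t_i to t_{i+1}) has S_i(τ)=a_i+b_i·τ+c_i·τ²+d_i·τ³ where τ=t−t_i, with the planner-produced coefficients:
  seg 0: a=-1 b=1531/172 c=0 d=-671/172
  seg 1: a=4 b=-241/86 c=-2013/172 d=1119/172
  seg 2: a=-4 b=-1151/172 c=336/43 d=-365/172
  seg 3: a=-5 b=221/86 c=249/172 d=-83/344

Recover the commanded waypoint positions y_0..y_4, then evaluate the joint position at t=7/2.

y_0 = S_0(0) = a_0 = -1
y_1 = S_1(0) = a_1 = 4
y_2 = S_2(0) = a_2 = -4
y_3 = S_3(0) = a_3 = -5
y_4 = S_3(2) = 4
t_q=7/2 is in segment 3 (τ=1/2); S_3(τ)=-9311/2752

y_0=-1 y_1=4 y_2=-4 y_3=-5 y_4=4
S(7/2) = -9311/2752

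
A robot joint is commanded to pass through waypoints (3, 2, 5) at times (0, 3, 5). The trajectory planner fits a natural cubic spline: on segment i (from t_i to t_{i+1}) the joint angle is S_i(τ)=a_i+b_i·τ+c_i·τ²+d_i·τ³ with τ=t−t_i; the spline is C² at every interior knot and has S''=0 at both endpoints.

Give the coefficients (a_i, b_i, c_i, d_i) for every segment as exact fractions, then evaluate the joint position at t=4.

Δ: Δ0=-1/3, Δ1=3/2
row 1: diag=10, rhs=11; c'=1/5, d'=11/10
back: M1=11/10
M: M0=0, M1=11/10, M2=0
seg 0: a=3, c=M0/2=0, d=(M1−M0)/(6·3)=11/180, b=Δ0−h0·(2M0+M1)/6=-53/60
seg 1: a=2, c=M1/2=11/20, d=(M2−M1)/(6·2)=-11/120, b=Δ1−h1·(2M1+M2)/6=23/30
t_q=4 → seg 1, τ=1; S=2+23/30·τ+11/20·τ²+-11/120·τ³=129/40

  seg 0: a=3 b=-53/60 c=0 d=11/180
  seg 1: a=2 b=23/30 c=11/20 d=-11/120
S(4) = 129/40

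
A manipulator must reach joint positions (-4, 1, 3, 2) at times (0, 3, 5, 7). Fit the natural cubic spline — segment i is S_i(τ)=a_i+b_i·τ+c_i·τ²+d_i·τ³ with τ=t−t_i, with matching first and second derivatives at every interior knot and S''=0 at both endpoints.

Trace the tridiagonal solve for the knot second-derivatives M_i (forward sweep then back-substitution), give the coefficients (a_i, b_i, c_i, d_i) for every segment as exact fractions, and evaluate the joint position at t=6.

Δ: Δ0=5/3, Δ1=1, Δ2=-1/2
row 1: diag=10, rhs=-4; c'=1/5, d'=-2/5
row 2: denom=8−2·1/5=38/5; d'=(-9−2·-2/5)/(38/5)=-41/38
back: M2=-41/38
back: M1=-2/5−1/5·-41/38=-7/38
M: M0=0, M1=-7/38, M2=-41/38, M3=0
seg 0: a=-4, c=M0/2=0, d=(M1−M0)/(6·3)=-7/684, b=Δ0−h0·(2M0+M1)/6=401/228
seg 1: a=1, c=M1/2=-7/76, d=(M2−M1)/(6·2)=-17/228, b=Δ1−h1·(2M1+M2)/6=169/114
seg 2: a=3, c=M2/2=-41/76, d=(M3−M2)/(6·2)=41/456, b=Δ2−h2·(2M2+M3)/6=25/114
t_q=6 → seg 2, τ=1; S=3+25/114·τ+-41/76·τ²+41/456·τ³=421/152

  seg 0: a=-4 b=401/228 c=0 d=-7/684
  seg 1: a=1 b=169/114 c=-7/76 d=-17/228
  seg 2: a=3 b=25/114 c=-41/76 d=41/456
S(6) = 421/152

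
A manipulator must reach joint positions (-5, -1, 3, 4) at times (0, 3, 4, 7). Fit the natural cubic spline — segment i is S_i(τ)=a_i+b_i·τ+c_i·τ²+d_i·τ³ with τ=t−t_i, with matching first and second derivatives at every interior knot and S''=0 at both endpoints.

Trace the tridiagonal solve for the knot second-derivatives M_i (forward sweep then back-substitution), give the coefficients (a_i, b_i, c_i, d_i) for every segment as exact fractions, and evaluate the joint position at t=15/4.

Δ: Δ0=4/3, Δ1=4, Δ2=1/3
row 1: diag=8, rhs=16; c'=1/8, d'=2
row 2: denom=8−1·1/8=63/8; d'=(-22−1·2)/(63/8)=-64/21
back: M2=-64/21
back: M1=2−1/8·-64/21=50/21
M: M0=0, M1=50/21, M2=-64/21, M3=0
seg 0: a=-5, c=M0/2=0, d=(M1−M0)/(6·3)=25/189, b=Δ0−h0·(2M0+M1)/6=1/7
seg 1: a=-1, c=M1/2=25/21, d=(M2−M1)/(6·1)=-19/21, b=Δ1−h1·(2M1+M2)/6=26/7
seg 2: a=3, c=M2/2=-32/21, d=(M3−M2)/(6·3)=32/189, b=Δ2−h2·(2M2+M3)/6=71/21
t_q=15/4 → seg 1, τ=3/4; S=-1+26/7·τ+25/21·τ²+-19/21·τ³=929/448

  seg 0: a=-5 b=1/7 c=0 d=25/189
  seg 1: a=-1 b=26/7 c=25/21 d=-19/21
  seg 2: a=3 b=71/21 c=-32/21 d=32/189
S(15/4) = 929/448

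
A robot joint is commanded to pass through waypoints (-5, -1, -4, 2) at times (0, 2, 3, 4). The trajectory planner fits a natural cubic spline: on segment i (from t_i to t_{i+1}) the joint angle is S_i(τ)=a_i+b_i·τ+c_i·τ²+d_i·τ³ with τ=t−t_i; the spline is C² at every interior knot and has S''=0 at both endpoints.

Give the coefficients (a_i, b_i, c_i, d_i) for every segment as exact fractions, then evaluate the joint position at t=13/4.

Δ: Δ0=2, Δ1=-3, Δ2=6
row 1: diag=6, rhs=-30; c'=1/6, d'=-5
row 2: denom=4−1·1/6=23/6; d'=(54−1·-5)/(23/6)=354/23
back: M2=354/23
back: M1=-5−1/6·354/23=-174/23
M: M0=0, M1=-174/23, M2=354/23, M3=0
seg 0: a=-5, c=M0/2=0, d=(M1−M0)/(6·2)=-29/46, b=Δ0−h0·(2M0+M1)/6=104/23
seg 1: a=-1, c=M1/2=-87/23, d=(M2−M1)/(6·1)=88/23, b=Δ1−h1·(2M1+M2)/6=-70/23
seg 2: a=-4, c=M2/2=177/23, d=(M3−M2)/(6·1)=-59/23, b=Δ2−h2·(2M2+M3)/6=20/23
t_q=13/4 → seg 2, τ=1/4; S=-4+20/23·τ+177/23·τ²+-59/23·τ³=-4919/1472

  seg 0: a=-5 b=104/23 c=0 d=-29/46
  seg 1: a=-1 b=-70/23 c=-87/23 d=88/23
  seg 2: a=-4 b=20/23 c=177/23 d=-59/23
S(13/4) = -4919/1472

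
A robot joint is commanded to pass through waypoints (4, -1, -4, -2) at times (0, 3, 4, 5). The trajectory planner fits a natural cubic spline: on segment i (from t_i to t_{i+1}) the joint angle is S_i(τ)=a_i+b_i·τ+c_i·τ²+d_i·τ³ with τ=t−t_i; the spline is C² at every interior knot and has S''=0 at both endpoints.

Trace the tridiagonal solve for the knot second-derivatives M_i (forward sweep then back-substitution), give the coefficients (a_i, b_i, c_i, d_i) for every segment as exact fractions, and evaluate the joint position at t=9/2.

  seg 0: a=4 b=-2/3 c=0 d=-1/9
  seg 1: a=-1 b=-11/3 c=-1 d=5/3
  seg 2: a=-4 b=-2/3 c=4 d=-4/3
S(9/2) = -7/2

Δ: Δ0=-5/3, Δ1=-3, Δ2=2
row 1: diag=8, rhs=-8; c'=1/8, d'=-1
row 2: denom=4−1·1/8=31/8; d'=(30−1·-1)/(31/8)=8
back: M2=8
back: M1=-1−1/8·8=-2
M: M0=0, M1=-2, M2=8, M3=0
seg 0: a=4, c=M0/2=0, d=(M1−M0)/(6·3)=-1/9, b=Δ0−h0·(2M0+M1)/6=-2/3
seg 1: a=-1, c=M1/2=-1, d=(M2−M1)/(6·1)=5/3, b=Δ1−h1·(2M1+M2)/6=-11/3
seg 2: a=-4, c=M2/2=4, d=(M3−M2)/(6·1)=-4/3, b=Δ2−h2·(2M2+M3)/6=-2/3
t_q=9/2 → seg 2, τ=1/2; S=-4+-2/3·τ+4·τ²+-4/3·τ³=-7/2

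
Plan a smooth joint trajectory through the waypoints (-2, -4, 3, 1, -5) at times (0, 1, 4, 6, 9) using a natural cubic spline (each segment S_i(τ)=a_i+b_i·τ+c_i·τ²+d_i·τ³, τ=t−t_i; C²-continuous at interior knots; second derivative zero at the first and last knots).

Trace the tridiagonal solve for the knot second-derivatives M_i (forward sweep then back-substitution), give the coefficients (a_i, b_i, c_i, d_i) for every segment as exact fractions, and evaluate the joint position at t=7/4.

Δ: Δ0=-2, Δ1=7/3, Δ2=-1, Δ3=-2
row 1: diag=8, rhs=26; c'=3/8, d'=13/4
row 2: denom=10−3·3/8=71/8; d'=(-20−3·13/4)/(71/8)=-238/71
row 3: denom=10−2·16/71=678/71; d'=(-6−2·-238/71)/(678/71)=25/339
back: M3=25/339
back: M2=-238/71−16/71·25/339=-1142/339
back: M1=13/4−3/8·-1142/339=510/113
M: M0=0, M1=510/113, M2=-1142/339, M3=25/339, M4=0
seg 0: a=-2, c=M0/2=0, d=(M1−M0)/(6·1)=85/113, b=Δ0−h0·(2M0+M1)/6=-311/113
seg 1: a=-4, c=M1/2=255/113, d=(M2−M1)/(6·3)=-1336/3051, b=Δ1−h1·(2M1+M2)/6=-56/113
seg 2: a=3, c=M2/2=-571/339, d=(M3−M2)/(6·2)=389/1356, b=Δ2−h2·(2M2+M3)/6=138/113
seg 3: a=1, c=M3/2=25/678, d=(M4−M3)/(6·3)=-25/6102, b=Δ3−h3·(2M3+M4)/6=-703/339
t_q=7/4 → seg 1, τ=3/4; S=-4+-56/113·τ+255/113·τ²+-1336/3051·τ³=-5943/1808

  seg 0: a=-2 b=-311/113 c=0 d=85/113
  seg 1: a=-4 b=-56/113 c=255/113 d=-1336/3051
  seg 2: a=3 b=138/113 c=-571/339 d=389/1356
  seg 3: a=1 b=-703/339 c=25/678 d=-25/6102
S(7/4) = -5943/1808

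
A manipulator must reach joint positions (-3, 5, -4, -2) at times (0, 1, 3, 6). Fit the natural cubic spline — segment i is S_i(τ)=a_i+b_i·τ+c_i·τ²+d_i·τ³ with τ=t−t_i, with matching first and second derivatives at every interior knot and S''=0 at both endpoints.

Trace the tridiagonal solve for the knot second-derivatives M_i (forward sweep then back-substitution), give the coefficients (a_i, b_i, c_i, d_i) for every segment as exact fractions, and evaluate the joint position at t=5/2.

Δ: Δ0=8, Δ1=-9/2, Δ2=2/3
row 1: diag=6, rhs=-75; c'=1/3, d'=-25/2
row 2: denom=10−2·1/3=28/3; d'=(31−2·-25/2)/(28/3)=6
back: M2=6
back: M1=-25/2−1/3·6=-29/2
M: M0=0, M1=-29/2, M2=6, M3=0
seg 0: a=-3, c=M0/2=0, d=(M1−M0)/(6·1)=-29/12, b=Δ0−h0·(2M0+M1)/6=125/12
seg 1: a=5, c=M1/2=-29/4, d=(M2−M1)/(6·2)=41/24, b=Δ1−h1·(2M1+M2)/6=19/6
seg 2: a=-4, c=M2/2=3, d=(M3−M2)/(6·3)=-1/3, b=Δ2−h2·(2M2+M3)/6=-16/3
t_q=5/2 → seg 1, τ=3/2; S=5+19/6·τ+-29/4·τ²+41/24·τ³=-51/64

  seg 0: a=-3 b=125/12 c=0 d=-29/12
  seg 1: a=5 b=19/6 c=-29/4 d=41/24
  seg 2: a=-4 b=-16/3 c=3 d=-1/3
S(5/2) = -51/64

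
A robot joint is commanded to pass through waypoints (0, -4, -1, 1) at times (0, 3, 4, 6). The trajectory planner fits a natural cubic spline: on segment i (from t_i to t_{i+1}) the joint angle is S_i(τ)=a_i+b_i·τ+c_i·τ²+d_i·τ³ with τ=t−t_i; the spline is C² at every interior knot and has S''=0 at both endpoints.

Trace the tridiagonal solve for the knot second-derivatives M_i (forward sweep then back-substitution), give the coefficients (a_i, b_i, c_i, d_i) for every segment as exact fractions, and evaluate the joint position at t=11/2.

Δ: Δ0=-4/3, Δ1=3, Δ2=1
row 1: diag=8, rhs=26; c'=1/8, d'=13/4
row 2: denom=6−1·1/8=47/8; d'=(-12−1·13/4)/(47/8)=-122/47
back: M2=-122/47
back: M1=13/4−1/8·-122/47=168/47
M: M0=0, M1=168/47, M2=-122/47, M3=0
seg 0: a=0, c=M0/2=0, d=(M1−M0)/(6·3)=28/141, b=Δ0−h0·(2M0+M1)/6=-440/141
seg 1: a=-4, c=M1/2=84/47, d=(M2−M1)/(6·1)=-145/141, b=Δ1−h1·(2M1+M2)/6=316/141
seg 2: a=-1, c=M2/2=-61/47, d=(M3−M2)/(6·2)=61/282, b=Δ2−h2·(2M2+M3)/6=385/141
t_q=11/2 → seg 2, τ=3/2; S=-1+385/141·τ+-61/47·τ²+61/282·τ³=681/752

  seg 0: a=0 b=-440/141 c=0 d=28/141
  seg 1: a=-4 b=316/141 c=84/47 d=-145/141
  seg 2: a=-1 b=385/141 c=-61/47 d=61/282
S(11/2) = 681/752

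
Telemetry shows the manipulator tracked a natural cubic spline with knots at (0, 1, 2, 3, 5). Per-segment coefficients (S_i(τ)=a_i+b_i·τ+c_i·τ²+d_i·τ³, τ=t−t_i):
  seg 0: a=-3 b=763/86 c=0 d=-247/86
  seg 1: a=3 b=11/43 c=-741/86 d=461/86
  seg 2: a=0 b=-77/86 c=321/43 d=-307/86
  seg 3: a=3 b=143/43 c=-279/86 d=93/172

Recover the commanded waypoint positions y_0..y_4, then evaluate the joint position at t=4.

y_0=-3 y_1=3 y_2=0 y_3=3 y_4=1
S(4) = 623/172

y_0 = S_0(0) = a_0 = -3
y_1 = S_1(0) = a_1 = 3
y_2 = S_2(0) = a_2 = 0
y_3 = S_3(0) = a_3 = 3
y_4 = S_3(2) = 1
t_q=4 is in segment 3 (τ=1); S_3(τ)=623/172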